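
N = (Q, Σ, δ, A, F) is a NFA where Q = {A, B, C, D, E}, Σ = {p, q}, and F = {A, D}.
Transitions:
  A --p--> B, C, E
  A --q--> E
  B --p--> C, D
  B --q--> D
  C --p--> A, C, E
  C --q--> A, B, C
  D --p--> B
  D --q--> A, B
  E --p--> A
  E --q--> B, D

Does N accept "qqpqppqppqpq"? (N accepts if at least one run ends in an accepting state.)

Start: {A}
read q: {E}
read q: {B, D}
read p: {B, C, D}
read q: {A, B, C, D}
read p: {A, B, C, D, E}
read p: {A, B, C, D, E}
read q: {A, B, C, D, E}
read p: {A, B, C, D, E}
read p: {A, B, C, D, E}
read q: {A, B, C, D, E}
read p: {A, B, C, D, E}
read q: {A, B, C, D, E}
Reachable ∩ accepting = {A, D} — nonempty.

accepted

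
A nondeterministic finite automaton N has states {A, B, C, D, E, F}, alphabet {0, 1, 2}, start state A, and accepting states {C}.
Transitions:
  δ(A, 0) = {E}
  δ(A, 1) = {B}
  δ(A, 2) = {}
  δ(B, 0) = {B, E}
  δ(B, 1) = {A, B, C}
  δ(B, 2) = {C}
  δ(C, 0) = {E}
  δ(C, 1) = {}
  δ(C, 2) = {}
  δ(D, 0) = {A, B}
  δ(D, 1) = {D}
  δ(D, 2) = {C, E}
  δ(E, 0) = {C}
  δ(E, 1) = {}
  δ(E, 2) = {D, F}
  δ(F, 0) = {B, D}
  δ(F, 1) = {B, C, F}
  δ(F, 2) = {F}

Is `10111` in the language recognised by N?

accepted

Start: {A}
read 1: {B}
read 0: {B, E}
read 1: {A, B, C}
read 1: {A, B, C}
read 1: {A, B, C}
Reachable ∩ accepting = {C} — nonempty.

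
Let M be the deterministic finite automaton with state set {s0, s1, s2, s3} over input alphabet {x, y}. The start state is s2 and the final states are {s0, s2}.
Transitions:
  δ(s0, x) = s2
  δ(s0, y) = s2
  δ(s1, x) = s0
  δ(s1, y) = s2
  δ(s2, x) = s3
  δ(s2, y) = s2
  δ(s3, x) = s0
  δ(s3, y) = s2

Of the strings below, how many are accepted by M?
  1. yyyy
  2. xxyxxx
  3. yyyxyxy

yyyy: accepted
xxyxxx: accepted
yyyxyxy: accepted

3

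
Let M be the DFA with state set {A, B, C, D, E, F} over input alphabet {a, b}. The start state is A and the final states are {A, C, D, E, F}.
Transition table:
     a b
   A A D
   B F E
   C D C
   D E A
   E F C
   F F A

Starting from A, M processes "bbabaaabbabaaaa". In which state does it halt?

F

A --b--> D
D --b--> A
A --a--> A
A --b--> D
D --a--> E
E --a--> F
F --a--> F
F --b--> A
A --b--> D
D --a--> E
E --b--> C
C --a--> D
D --a--> E
E --a--> F
F --a--> F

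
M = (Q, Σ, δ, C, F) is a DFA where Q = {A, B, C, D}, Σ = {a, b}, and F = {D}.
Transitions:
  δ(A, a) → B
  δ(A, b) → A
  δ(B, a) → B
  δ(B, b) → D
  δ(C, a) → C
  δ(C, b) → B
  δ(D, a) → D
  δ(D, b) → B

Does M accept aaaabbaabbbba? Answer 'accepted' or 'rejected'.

C --a--> C
C --a--> C
C --a--> C
C --a--> C
C --b--> B
B --b--> D
D --a--> D
D --a--> D
D --b--> B
B --b--> D
D --b--> B
B --b--> D
D --a--> D
End in state D, which is an accepting state.

accepted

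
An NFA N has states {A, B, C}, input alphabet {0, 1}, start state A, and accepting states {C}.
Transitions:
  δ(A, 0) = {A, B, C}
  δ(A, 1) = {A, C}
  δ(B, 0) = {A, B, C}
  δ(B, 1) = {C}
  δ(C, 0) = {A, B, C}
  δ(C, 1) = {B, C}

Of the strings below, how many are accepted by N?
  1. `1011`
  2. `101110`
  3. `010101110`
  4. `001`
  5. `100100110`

`1011`: accepted
`101110`: accepted
`010101110`: accepted
`001`: accepted
`100100110`: accepted

5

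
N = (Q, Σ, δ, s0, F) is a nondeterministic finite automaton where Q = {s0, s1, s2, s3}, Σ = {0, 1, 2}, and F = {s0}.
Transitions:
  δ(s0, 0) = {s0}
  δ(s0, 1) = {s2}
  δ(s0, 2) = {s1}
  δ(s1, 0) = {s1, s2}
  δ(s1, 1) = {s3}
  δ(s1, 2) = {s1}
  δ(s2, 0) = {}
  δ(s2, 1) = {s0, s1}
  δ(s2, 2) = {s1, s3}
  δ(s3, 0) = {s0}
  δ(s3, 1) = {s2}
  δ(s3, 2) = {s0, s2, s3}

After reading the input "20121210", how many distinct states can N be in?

Start: {s0}
read 2: {s1}
read 0: {s1, s2}
read 1: {s0, s1, s3}
read 2: {s0, s1, s2, s3}
read 1: {s0, s1, s2, s3}
read 2: {s0, s1, s2, s3}
read 1: {s0, s1, s2, s3}
read 0: {s0, s1, s2}
Final reachable set {s0, s1, s2} has 3 states.

3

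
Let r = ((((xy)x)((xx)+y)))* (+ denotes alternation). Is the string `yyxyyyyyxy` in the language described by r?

no

yyxyyyyyxy cannot be split into zero or more pieces each matching (((xy)x)((xx)+y)).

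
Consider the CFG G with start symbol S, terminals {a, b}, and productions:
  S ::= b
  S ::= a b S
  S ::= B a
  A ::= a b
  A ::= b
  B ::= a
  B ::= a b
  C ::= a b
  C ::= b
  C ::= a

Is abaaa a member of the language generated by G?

no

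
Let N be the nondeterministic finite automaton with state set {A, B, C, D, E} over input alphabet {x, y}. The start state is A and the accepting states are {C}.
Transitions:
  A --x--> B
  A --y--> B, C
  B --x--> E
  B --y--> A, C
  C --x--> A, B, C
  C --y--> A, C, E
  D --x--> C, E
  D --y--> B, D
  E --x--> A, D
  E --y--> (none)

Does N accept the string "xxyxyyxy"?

rejected

Start: {A}
read x: {B}
read x: {E}
read y: {}
The reachable set is empty and stays empty for the remaining 5 symbols.
Reachable ∩ accepting = {} — empty.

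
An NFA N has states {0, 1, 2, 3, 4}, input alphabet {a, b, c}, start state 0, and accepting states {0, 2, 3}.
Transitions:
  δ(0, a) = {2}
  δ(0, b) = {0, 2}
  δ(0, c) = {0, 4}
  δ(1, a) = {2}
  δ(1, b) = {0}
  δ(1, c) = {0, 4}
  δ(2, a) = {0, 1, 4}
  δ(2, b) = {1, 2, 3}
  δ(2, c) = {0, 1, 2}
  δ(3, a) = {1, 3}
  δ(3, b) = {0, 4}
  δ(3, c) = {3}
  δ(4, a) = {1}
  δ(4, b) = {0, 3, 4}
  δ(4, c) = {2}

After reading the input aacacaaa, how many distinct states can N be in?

4

Start: {0}
read a: {2}
read a: {0, 1, 4}
read c: {0, 2, 4}
read a: {0, 1, 2, 4}
read c: {0, 1, 2, 4}
read a: {0, 1, 2, 4}
read a: {0, 1, 2, 4}
read a: {0, 1, 2, 4}
Final reachable set {0, 1, 2, 4} has 4 states.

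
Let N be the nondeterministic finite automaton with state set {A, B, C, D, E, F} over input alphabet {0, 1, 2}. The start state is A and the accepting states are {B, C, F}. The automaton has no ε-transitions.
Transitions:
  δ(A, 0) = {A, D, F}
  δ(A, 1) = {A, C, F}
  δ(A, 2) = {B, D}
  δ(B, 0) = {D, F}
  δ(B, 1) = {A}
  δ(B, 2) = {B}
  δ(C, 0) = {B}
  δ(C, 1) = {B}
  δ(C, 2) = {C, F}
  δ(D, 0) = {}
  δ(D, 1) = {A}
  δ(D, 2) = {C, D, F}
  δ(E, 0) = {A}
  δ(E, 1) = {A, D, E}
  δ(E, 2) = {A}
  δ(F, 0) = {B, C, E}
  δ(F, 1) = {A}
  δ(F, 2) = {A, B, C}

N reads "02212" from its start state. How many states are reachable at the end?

Start: {A}
read 0: {A, D, F}
read 2: {A, B, C, D, F}
read 2: {A, B, C, D, F}
read 1: {A, B, C, F}
read 2: {A, B, C, D, F}
Final reachable set {A, B, C, D, F} has 5 states.

5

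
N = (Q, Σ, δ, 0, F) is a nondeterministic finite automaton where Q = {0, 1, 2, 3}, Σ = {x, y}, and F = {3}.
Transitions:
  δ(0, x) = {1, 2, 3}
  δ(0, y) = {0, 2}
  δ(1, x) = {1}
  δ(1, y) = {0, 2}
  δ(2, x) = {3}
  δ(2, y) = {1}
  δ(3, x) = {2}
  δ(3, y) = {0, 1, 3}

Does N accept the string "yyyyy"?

rejected

Start: {0}
read y: {0, 2}
read y: {0, 1, 2}
read y: {0, 1, 2}
read y: {0, 1, 2}
read y: {0, 1, 2}
Reachable ∩ accepting = {} — empty.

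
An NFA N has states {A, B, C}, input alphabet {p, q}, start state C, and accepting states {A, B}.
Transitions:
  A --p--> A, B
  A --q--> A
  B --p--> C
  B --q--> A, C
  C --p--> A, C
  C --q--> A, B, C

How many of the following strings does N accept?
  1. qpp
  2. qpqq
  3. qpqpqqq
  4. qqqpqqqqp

qpp: accepted
qpqq: accepted
qpqpqqq: accepted
qqqpqqqqp: accepted

4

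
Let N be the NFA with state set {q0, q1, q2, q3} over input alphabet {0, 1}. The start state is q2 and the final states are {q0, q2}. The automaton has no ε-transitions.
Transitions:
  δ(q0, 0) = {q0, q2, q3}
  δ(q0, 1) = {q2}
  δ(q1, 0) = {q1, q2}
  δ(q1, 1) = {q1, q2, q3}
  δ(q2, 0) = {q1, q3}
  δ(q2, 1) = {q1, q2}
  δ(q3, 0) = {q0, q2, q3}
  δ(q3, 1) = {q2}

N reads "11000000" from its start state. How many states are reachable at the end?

Start: {q2}
read 1: {q1, q2}
read 1: {q1, q2, q3}
read 0: {q0, q1, q2, q3}
read 0: {q0, q1, q2, q3}
read 0: {q0, q1, q2, q3}
read 0: {q0, q1, q2, q3}
read 0: {q0, q1, q2, q3}
read 0: {q0, q1, q2, q3}
Final reachable set {q0, q1, q2, q3} has 4 states.

4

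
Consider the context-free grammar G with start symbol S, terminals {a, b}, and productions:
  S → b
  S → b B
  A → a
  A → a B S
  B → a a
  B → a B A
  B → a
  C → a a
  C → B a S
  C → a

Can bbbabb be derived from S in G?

no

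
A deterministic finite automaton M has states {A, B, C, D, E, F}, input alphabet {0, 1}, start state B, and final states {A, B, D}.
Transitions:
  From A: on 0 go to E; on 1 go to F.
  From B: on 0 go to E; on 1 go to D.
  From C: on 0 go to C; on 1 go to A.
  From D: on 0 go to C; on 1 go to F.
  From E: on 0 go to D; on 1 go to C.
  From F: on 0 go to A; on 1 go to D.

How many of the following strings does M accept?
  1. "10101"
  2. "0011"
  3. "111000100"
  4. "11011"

"10101": rejected
"0011": accepted
"111000100": accepted
"11011": accepted

3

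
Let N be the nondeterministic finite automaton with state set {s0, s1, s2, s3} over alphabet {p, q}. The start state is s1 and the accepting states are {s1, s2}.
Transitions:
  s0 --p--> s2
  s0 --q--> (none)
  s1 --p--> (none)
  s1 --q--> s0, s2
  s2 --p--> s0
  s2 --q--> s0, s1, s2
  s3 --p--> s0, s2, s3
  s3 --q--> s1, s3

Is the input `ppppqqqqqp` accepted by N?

rejected

Start: {s1}
read p: {}
The reachable set is empty and stays empty for the remaining 9 symbols.
Reachable ∩ accepting = {} — empty.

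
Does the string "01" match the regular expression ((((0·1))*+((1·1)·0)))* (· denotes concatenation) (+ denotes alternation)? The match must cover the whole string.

yes

Split into 1 piece 01; each matches (((0·1))*+((1·1)·0)).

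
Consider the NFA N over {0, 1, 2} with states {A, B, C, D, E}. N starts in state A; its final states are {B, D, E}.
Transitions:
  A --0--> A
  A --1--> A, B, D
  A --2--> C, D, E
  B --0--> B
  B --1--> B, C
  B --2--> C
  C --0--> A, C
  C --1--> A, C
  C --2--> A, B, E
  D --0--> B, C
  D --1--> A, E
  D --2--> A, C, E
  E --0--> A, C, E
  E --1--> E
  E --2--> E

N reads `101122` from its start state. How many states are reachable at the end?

5

Start: {A}
read 1: {A, B, D}
read 0: {A, B, C}
read 1: {A, B, C, D}
read 1: {A, B, C, D, E}
read 2: {A, B, C, D, E}
read 2: {A, B, C, D, E}
Final reachable set {A, B, C, D, E} has 5 states.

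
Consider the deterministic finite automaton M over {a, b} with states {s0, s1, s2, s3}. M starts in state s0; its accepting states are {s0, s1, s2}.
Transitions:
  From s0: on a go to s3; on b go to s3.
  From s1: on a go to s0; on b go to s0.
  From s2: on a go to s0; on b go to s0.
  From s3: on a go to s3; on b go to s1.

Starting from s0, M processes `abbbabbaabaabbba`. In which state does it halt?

s3

s0 --a--> s3
s3 --b--> s1
s1 --b--> s0
s0 --b--> s3
s3 --a--> s3
s3 --b--> s1
s1 --b--> s0
s0 --a--> s3
s3 --a--> s3
s3 --b--> s1
s1 --a--> s0
s0 --a--> s3
s3 --b--> s1
s1 --b--> s0
s0 --b--> s3
s3 --a--> s3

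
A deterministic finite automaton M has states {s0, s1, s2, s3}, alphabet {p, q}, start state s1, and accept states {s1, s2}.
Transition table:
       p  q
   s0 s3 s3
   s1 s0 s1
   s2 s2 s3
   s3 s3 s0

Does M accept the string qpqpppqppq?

s1 --q--> s1
s1 --p--> s0
s0 --q--> s3
s3 --p--> s3
s3 --p--> s3
s3 --p--> s3
s3 --q--> s0
s0 --p--> s3
s3 --p--> s3
s3 --q--> s0
End in state s0, which is not an accepting state.

rejected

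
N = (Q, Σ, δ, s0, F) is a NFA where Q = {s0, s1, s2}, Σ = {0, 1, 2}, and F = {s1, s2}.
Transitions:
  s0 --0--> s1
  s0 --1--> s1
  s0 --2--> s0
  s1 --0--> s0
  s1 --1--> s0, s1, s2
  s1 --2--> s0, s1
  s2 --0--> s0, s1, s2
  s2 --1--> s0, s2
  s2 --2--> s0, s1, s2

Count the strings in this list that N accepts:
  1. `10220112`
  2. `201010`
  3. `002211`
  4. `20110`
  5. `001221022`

5

`10220112`: accepted
`201010`: accepted
`002211`: accepted
`20110`: accepted
`001221022`: accepted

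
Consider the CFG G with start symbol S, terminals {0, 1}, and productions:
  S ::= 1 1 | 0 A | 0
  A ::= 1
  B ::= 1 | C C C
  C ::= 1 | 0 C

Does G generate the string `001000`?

no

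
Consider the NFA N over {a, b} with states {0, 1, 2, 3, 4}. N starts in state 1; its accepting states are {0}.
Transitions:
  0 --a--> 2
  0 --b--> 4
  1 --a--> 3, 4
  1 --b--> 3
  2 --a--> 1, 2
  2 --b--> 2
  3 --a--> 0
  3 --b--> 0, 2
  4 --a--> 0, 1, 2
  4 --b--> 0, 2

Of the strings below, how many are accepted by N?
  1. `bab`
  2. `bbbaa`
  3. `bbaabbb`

1

`bab`: rejected
`bbbaa`: rejected
`bbaabbb`: accepted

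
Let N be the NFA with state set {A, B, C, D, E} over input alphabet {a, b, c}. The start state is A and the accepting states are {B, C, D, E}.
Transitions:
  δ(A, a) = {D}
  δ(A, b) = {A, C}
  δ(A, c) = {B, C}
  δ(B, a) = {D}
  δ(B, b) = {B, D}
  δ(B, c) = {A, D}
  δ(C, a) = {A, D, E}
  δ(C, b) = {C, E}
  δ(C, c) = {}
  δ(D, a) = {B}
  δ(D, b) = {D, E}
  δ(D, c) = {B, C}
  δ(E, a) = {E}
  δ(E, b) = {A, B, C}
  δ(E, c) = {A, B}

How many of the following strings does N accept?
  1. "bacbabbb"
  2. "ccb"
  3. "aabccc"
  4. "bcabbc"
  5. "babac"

"bacbabbb": accepted
"ccb": accepted
"aabccc": accepted
"bcabbc": accepted
"babac": accepted

5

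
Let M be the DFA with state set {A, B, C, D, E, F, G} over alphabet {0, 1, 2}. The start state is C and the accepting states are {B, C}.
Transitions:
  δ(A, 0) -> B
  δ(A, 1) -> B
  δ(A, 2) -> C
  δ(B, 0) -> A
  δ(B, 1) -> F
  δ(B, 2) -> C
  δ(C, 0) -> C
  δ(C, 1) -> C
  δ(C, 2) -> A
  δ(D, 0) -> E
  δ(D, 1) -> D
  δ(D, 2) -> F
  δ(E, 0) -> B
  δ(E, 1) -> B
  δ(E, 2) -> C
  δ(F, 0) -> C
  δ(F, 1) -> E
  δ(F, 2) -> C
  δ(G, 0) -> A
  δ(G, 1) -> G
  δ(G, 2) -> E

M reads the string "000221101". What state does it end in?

C

C --0--> C
C --0--> C
C --0--> C
C --2--> A
A --2--> C
C --1--> C
C --1--> C
C --0--> C
C --1--> C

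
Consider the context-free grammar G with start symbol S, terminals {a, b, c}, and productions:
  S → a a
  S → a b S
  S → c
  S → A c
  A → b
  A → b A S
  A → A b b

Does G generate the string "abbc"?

S ⇒ abS ⇒ abAc ⇒ abbc

yes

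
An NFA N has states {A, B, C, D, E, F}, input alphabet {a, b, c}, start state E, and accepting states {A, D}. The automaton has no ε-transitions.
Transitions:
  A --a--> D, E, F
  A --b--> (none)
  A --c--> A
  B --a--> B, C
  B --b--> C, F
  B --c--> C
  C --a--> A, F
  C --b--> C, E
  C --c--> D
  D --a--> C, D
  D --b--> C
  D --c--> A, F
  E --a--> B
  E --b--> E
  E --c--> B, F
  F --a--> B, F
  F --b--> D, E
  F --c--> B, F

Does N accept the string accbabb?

Start: {E}
read a: {B}
read c: {C}
read c: {D}
read b: {C}
read a: {A, F}
read b: {D, E}
read b: {C, E}
Reachable ∩ accepting = {} — empty.

rejected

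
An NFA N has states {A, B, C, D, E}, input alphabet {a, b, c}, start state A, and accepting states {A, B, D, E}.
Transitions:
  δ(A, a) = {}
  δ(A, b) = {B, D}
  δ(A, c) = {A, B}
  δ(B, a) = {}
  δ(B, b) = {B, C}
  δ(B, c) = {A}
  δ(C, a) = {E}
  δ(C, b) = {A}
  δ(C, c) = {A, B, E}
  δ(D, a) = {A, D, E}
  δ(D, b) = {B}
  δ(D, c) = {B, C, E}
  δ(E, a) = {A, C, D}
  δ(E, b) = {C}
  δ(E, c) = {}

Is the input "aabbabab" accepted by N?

Start: {A}
read a: {}
The reachable set is empty and stays empty for the remaining 7 symbols.
Reachable ∩ accepting = {} — empty.

rejected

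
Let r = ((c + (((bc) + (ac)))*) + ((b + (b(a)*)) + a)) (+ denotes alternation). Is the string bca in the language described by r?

no

Neither (c+(((bc)+(ac)))*) nor ((b+(b(a)*))+a) matches bca.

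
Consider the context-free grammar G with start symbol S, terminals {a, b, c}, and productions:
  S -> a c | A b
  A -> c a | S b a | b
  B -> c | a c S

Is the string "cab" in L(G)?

S ⇒ Ab ⇒ cab

yes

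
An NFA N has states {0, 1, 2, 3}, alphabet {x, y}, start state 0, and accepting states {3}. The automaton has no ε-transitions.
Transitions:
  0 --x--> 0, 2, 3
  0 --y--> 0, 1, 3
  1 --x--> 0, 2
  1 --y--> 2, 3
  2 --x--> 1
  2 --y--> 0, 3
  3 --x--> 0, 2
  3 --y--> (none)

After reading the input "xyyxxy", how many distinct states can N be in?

Start: {0}
read x: {0, 2, 3}
read y: {0, 1, 3}
read y: {0, 1, 2, 3}
read x: {0, 1, 2, 3}
read x: {0, 1, 2, 3}
read y: {0, 1, 2, 3}
Final reachable set {0, 1, 2, 3} has 4 states.

4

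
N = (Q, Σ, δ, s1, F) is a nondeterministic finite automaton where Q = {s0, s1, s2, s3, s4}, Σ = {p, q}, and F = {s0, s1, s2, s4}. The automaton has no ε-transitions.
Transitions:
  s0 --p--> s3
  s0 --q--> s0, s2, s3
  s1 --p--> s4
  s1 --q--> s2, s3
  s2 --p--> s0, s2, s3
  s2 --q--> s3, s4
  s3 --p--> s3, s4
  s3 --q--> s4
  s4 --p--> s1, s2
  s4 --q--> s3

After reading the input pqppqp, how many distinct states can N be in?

Start: {s1}
read p: {s4}
read q: {s3}
read p: {s3, s4}
read p: {s1, s2, s3, s4}
read q: {s2, s3, s4}
read p: {s0, s1, s2, s3, s4}
Final reachable set {s0, s1, s2, s3, s4} has 5 states.

5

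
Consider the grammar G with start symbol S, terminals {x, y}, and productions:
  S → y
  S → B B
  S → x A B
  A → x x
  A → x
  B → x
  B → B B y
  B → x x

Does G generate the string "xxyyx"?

no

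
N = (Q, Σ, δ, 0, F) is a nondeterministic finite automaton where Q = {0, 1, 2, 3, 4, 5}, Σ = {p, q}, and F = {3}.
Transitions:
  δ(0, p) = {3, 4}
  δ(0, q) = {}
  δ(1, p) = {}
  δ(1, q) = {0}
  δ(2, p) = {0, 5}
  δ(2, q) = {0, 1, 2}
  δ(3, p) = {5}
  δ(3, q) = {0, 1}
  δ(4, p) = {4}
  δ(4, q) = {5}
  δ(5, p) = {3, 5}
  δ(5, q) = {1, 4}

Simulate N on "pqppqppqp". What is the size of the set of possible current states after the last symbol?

3

Start: {0}
read p: {3, 4}
read q: {0, 1, 5}
read p: {3, 4, 5}
read p: {3, 4, 5}
read q: {0, 1, 4, 5}
read p: {3, 4, 5}
read p: {3, 4, 5}
read q: {0, 1, 4, 5}
read p: {3, 4, 5}
Final reachable set {3, 4, 5} has 3 states.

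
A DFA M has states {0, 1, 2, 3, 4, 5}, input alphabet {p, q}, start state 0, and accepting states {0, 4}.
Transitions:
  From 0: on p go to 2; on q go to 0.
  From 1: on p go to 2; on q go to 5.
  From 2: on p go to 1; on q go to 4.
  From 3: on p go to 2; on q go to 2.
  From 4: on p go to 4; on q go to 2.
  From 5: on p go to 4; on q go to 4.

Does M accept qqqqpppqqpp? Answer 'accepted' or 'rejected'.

0 --q--> 0
0 --q--> 0
0 --q--> 0
0 --q--> 0
0 --p--> 2
2 --p--> 1
1 --p--> 2
2 --q--> 4
4 --q--> 2
2 --p--> 1
1 --p--> 2
End in state 2, which is not an accepting state.

rejected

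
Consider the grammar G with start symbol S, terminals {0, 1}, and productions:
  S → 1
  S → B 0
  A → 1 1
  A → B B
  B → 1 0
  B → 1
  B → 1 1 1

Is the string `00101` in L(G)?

no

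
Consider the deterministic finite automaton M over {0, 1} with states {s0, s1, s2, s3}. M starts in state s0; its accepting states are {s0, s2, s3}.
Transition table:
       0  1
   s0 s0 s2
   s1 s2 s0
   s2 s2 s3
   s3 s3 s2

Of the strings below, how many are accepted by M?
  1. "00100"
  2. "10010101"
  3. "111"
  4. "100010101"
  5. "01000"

5

"00100": accepted
"10010101": accepted
"111": accepted
"100010101": accepted
"01000": accepted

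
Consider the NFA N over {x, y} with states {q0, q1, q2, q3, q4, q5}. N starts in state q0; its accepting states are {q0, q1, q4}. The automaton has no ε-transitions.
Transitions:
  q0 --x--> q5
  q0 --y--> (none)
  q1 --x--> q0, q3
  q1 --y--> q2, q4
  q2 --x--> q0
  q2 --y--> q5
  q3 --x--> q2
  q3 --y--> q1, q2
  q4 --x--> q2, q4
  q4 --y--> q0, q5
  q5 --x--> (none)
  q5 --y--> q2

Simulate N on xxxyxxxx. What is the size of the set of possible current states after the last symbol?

Start: {q0}
read x: {q5}
read x: {}
The reachable set is empty and stays empty for the remaining 6 symbols.
Final reachable set {} has 0 states.

0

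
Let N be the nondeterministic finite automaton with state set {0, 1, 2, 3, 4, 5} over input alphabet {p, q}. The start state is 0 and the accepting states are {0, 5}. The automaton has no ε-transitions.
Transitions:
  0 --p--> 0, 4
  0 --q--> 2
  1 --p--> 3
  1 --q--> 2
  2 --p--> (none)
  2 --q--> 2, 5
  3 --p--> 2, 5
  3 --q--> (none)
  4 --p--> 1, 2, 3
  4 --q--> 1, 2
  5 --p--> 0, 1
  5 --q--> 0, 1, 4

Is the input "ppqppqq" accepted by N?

Start: {0}
read p: {0, 4}
read p: {0, 1, 2, 3, 4}
read q: {1, 2, 5}
read p: {0, 1, 3}
read p: {0, 2, 3, 4, 5}
read q: {0, 1, 2, 4, 5}
read q: {0, 1, 2, 4, 5}
Reachable ∩ accepting = {0, 5} — nonempty.

accepted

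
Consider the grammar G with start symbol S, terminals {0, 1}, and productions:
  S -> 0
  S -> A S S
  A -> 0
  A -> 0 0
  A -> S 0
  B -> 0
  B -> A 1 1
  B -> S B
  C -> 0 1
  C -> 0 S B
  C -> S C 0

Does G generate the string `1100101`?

no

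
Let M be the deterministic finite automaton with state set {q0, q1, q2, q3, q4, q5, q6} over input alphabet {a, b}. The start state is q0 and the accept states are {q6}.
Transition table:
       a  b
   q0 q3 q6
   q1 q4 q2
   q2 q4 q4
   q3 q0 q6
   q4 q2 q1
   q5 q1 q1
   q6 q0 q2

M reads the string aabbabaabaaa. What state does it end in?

q0 --a--> q3
q3 --a--> q0
q0 --b--> q6
q6 --b--> q2
q2 --a--> q4
q4 --b--> q1
q1 --a--> q4
q4 --a--> q2
q2 --b--> q4
q4 --a--> q2
q2 --a--> q4
q4 --a--> q2

q2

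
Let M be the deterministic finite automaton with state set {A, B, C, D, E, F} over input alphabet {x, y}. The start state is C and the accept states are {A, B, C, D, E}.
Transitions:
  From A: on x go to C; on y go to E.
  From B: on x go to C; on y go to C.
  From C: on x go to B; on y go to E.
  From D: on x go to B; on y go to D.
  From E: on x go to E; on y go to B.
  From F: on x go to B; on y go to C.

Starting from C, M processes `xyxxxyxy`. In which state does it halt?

C

C --x--> B
B --y--> C
C --x--> B
B --x--> C
C --x--> B
B --y--> C
C --x--> B
B --y--> C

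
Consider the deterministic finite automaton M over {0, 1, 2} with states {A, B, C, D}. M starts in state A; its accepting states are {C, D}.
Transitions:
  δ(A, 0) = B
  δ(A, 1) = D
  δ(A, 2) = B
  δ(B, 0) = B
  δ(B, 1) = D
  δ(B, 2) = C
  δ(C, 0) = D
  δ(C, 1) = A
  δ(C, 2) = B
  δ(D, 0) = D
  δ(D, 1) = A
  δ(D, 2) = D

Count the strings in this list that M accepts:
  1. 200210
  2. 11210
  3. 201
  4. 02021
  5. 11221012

3

200210: rejected
11210: accepted
201: accepted
02021: rejected
11221012: accepted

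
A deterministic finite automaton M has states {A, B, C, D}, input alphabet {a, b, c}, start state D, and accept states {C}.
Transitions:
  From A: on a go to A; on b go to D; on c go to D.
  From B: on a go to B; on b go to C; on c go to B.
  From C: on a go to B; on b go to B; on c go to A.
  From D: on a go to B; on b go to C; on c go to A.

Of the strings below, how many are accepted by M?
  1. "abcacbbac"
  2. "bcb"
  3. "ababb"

"abcacbbac": rejected
"bcb": rejected
"ababb": rejected

0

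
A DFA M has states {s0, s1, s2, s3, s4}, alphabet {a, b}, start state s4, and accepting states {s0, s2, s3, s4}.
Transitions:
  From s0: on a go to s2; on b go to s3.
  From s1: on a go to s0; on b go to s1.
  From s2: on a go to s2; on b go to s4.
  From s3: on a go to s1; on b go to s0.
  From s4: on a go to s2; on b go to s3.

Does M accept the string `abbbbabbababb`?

s4 --a--> s2
s2 --b--> s4
s4 --b--> s3
s3 --b--> s0
s0 --b--> s3
s3 --a--> s1
s1 --b--> s1
s1 --b--> s1
s1 --a--> s0
s0 --b--> s3
s3 --a--> s1
s1 --b--> s1
s1 --b--> s1
End in state s1, which is not an accepting state.

rejected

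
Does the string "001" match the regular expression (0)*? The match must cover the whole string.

001 cannot be split into zero or more pieces each matching 0.

no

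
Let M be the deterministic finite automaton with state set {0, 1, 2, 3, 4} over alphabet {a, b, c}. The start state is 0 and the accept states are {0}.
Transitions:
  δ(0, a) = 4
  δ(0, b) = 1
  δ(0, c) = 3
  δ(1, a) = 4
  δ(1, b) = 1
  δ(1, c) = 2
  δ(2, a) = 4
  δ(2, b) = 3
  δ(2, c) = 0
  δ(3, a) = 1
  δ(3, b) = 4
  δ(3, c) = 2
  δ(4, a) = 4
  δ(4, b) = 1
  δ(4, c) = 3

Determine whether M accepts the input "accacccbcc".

accepted

0 --a--> 4
4 --c--> 3
3 --c--> 2
2 --a--> 4
4 --c--> 3
3 --c--> 2
2 --c--> 0
0 --b--> 1
1 --c--> 2
2 --c--> 0
End in state 0, which is an accepting state.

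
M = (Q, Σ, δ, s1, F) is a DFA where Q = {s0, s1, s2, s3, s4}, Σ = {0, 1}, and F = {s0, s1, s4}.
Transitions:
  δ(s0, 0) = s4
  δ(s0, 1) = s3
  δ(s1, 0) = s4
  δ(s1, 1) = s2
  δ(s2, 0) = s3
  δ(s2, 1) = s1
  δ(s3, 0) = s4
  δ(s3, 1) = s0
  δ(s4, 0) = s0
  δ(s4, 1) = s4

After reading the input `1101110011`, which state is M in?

s1 --1--> s2
s2 --1--> s1
s1 --0--> s4
s4 --1--> s4
s4 --1--> s4
s4 --1--> s4
s4 --0--> s0
s0 --0--> s4
s4 --1--> s4
s4 --1--> s4

s4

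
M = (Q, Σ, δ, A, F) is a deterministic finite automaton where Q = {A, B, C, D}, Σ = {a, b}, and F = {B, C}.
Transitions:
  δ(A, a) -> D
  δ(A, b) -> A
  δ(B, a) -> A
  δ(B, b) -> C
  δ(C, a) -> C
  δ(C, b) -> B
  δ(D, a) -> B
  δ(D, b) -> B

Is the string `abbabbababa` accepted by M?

A --a--> D
D --b--> B
B --b--> C
C --a--> C
C --b--> B
B --b--> C
C --a--> C
C --b--> B
B --a--> A
A --b--> A
A --a--> D
End in state D, which is not an accepting state.

rejected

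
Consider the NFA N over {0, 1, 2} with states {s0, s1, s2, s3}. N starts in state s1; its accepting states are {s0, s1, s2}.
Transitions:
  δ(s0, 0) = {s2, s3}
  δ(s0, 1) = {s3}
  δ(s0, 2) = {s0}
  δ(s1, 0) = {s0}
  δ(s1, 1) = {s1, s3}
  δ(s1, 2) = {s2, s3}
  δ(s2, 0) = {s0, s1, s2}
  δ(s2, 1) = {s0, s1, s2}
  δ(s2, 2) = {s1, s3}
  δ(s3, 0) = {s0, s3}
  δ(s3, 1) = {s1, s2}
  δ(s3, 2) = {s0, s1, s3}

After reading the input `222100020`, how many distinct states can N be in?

Start: {s1}
read 2: {s2, s3}
read 2: {s0, s1, s3}
read 2: {s0, s1, s2, s3}
read 1: {s0, s1, s2, s3}
read 0: {s0, s1, s2, s3}
read 0: {s0, s1, s2, s3}
read 0: {s0, s1, s2, s3}
read 2: {s0, s1, s2, s3}
read 0: {s0, s1, s2, s3}
Final reachable set {s0, s1, s2, s3} has 4 states.

4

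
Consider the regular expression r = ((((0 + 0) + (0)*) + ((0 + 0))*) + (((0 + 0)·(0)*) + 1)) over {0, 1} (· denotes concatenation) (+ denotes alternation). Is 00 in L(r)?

yes

The left alternative (((0+0)+(0)*)+((0+0))*) matches 00.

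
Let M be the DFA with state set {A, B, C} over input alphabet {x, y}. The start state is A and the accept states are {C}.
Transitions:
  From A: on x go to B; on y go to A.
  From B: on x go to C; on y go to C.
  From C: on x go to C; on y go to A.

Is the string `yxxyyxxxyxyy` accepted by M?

A --y--> A
A --x--> B
B --x--> C
C --y--> A
A --y--> A
A --x--> B
B --x--> C
C --x--> C
C --y--> A
A --x--> B
B --y--> C
C --y--> A
End in state A, which is not an accepting state.

rejected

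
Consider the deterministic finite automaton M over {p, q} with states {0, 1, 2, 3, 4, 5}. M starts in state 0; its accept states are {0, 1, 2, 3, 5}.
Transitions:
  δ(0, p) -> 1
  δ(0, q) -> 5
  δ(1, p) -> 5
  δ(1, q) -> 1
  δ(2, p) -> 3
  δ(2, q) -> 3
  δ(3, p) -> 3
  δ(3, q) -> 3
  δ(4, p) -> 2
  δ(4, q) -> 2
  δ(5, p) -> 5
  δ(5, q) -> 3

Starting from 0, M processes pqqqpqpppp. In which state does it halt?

0 --p--> 1
1 --q--> 1
1 --q--> 1
1 --q--> 1
1 --p--> 5
5 --q--> 3
3 --p--> 3
3 --p--> 3
3 --p--> 3
3 --p--> 3

3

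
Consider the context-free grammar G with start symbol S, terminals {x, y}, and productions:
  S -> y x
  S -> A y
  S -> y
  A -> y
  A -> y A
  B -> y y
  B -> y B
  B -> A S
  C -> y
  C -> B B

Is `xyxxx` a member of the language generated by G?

no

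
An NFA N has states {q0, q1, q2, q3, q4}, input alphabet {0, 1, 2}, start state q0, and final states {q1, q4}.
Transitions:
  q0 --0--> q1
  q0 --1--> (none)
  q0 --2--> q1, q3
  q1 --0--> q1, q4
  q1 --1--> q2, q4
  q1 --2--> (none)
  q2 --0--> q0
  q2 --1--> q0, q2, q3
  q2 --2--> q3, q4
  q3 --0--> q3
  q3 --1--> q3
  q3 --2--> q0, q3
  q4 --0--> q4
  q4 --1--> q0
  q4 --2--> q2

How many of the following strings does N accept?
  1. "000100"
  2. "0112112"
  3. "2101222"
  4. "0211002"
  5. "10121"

"000100": accepted
"0112112": accepted
"2101222": accepted
"0211002": rejected
"10121": rejected

3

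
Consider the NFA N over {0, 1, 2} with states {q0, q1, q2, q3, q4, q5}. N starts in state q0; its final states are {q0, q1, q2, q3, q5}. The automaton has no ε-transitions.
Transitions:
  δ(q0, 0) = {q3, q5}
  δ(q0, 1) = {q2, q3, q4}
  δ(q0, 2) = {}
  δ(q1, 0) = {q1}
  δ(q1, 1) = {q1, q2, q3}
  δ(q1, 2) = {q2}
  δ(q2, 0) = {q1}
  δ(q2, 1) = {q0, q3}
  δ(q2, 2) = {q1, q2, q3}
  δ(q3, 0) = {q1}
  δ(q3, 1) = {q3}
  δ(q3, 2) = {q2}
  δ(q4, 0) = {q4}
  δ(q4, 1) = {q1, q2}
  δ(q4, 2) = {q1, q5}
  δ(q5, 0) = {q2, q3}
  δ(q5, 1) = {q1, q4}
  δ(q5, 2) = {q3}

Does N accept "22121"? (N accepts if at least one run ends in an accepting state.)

rejected

Start: {q0}
read 2: {}
The reachable set is empty and stays empty for the remaining 4 symbols.
Reachable ∩ accepting = {} — empty.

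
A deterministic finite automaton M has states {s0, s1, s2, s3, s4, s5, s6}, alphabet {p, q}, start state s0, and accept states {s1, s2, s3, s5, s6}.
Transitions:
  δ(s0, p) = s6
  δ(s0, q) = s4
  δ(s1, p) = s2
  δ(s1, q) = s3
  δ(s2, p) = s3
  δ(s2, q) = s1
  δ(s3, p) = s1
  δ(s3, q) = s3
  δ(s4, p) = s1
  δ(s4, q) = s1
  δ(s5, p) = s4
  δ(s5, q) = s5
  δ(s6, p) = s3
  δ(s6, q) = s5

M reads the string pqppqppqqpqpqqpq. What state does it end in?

s3

s0 --p--> s6
s6 --q--> s5
s5 --p--> s4
s4 --p--> s1
s1 --q--> s3
s3 --p--> s1
s1 --p--> s2
s2 --q--> s1
s1 --q--> s3
s3 --p--> s1
s1 --q--> s3
s3 --p--> s1
s1 --q--> s3
s3 --q--> s3
s3 --p--> s1
s1 --q--> s3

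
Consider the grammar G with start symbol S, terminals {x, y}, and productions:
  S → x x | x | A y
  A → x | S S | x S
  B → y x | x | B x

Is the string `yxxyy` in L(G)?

no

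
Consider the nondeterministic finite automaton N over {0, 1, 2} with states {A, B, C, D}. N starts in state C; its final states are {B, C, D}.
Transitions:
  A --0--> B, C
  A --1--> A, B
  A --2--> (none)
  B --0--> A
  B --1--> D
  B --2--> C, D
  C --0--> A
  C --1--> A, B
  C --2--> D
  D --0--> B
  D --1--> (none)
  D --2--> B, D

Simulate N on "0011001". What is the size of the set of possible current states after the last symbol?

3

Start: {C}
read 0: {A}
read 0: {B, C}
read 1: {A, B, D}
read 1: {A, B, D}
read 0: {A, B, C}
read 0: {A, B, C}
read 1: {A, B, D}
Final reachable set {A, B, D} has 3 states.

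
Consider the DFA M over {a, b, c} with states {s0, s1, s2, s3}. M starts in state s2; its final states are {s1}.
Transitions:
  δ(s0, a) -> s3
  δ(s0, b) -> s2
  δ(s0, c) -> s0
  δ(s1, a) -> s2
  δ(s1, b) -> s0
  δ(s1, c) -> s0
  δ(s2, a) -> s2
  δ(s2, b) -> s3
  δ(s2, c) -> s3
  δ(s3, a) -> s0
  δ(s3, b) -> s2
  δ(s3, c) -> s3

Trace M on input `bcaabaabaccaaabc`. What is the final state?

s2 --b--> s3
s3 --c--> s3
s3 --a--> s0
s0 --a--> s3
s3 --b--> s2
s2 --a--> s2
s2 --a--> s2
s2 --b--> s3
s3 --a--> s0
s0 --c--> s0
s0 --c--> s0
s0 --a--> s3
s3 --a--> s0
s0 --a--> s3
s3 --b--> s2
s2 --c--> s3

s3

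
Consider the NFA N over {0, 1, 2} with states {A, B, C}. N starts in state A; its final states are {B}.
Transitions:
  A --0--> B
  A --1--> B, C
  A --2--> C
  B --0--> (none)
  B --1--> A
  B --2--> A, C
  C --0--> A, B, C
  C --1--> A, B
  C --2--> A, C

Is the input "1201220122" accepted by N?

rejected

Start: {A}
read 1: {B, C}
read 2: {A, C}
read 0: {A, B, C}
read 1: {A, B, C}
read 2: {A, C}
read 2: {A, C}
read 0: {A, B, C}
read 1: {A, B, C}
read 2: {A, C}
read 2: {A, C}
Reachable ∩ accepting = {} — empty.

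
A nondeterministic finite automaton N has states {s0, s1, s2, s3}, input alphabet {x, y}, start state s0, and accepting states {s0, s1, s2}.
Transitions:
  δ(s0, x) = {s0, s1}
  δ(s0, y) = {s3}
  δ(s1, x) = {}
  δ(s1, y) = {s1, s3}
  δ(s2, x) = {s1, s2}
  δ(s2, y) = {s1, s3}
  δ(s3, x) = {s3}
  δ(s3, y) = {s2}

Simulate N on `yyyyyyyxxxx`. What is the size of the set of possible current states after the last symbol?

3

Start: {s0}
read y: {s3}
read y: {s2}
read y: {s1, s3}
read y: {s1, s2, s3}
read y: {s1, s2, s3}
read y: {s1, s2, s3}
read y: {s1, s2, s3}
read x: {s1, s2, s3}
read x: {s1, s2, s3}
read x: {s1, s2, s3}
read x: {s1, s2, s3}
Final reachable set {s1, s2, s3} has 3 states.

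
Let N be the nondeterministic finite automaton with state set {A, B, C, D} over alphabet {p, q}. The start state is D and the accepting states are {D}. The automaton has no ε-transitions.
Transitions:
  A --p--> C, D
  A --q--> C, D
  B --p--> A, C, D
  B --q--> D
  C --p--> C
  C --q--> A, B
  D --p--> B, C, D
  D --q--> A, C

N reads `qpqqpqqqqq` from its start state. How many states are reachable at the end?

Start: {D}
read q: {A, C}
read p: {C, D}
read q: {A, B, C}
read q: {A, B, C, D}
read p: {A, B, C, D}
read q: {A, B, C, D}
read q: {A, B, C, D}
read q: {A, B, C, D}
read q: {A, B, C, D}
read q: {A, B, C, D}
Final reachable set {A, B, C, D} has 4 states.

4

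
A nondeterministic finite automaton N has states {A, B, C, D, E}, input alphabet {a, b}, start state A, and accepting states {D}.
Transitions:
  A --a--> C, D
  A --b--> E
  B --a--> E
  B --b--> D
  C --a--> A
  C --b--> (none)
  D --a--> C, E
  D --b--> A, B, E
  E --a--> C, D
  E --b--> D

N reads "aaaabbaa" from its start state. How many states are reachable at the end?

4

Start: {A}
read a: {C, D}
read a: {A, C, E}
read a: {A, C, D}
read a: {A, C, D, E}
read b: {A, B, D, E}
read b: {A, B, D, E}
read a: {C, D, E}
read a: {A, C, D, E}
Final reachable set {A, C, D, E} has 4 states.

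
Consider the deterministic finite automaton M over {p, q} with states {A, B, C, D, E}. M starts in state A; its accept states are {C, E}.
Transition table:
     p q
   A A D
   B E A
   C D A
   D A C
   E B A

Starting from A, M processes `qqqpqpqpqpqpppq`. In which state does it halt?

A --q--> D
D --q--> C
C --q--> A
A --p--> A
A --q--> D
D --p--> A
A --q--> D
D --p--> A
A --q--> D
D --p--> A
A --q--> D
D --p--> A
A --p--> A
A --p--> A
A --q--> D

D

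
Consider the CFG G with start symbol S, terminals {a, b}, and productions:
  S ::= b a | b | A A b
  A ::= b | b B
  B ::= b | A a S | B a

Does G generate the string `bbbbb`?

S ⇒ AAb ⇒ bBAb ⇒ bbAb ⇒ bbbBb ⇒ bbbbb

yes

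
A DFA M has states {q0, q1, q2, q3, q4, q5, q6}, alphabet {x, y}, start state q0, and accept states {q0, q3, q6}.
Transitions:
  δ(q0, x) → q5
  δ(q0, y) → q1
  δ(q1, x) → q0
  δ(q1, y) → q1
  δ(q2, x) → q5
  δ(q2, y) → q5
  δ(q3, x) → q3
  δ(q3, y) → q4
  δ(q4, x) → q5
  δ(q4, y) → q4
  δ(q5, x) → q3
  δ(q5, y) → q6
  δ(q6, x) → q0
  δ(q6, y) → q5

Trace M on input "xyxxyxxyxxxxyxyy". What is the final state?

q5

q0 --x--> q5
q5 --y--> q6
q6 --x--> q0
q0 --x--> q5
q5 --y--> q6
q6 --x--> q0
q0 --x--> q5
q5 --y--> q6
q6 --x--> q0
q0 --x--> q5
q5 --x--> q3
q3 --x--> q3
q3 --y--> q4
q4 --x--> q5
q5 --y--> q6
q6 --y--> q5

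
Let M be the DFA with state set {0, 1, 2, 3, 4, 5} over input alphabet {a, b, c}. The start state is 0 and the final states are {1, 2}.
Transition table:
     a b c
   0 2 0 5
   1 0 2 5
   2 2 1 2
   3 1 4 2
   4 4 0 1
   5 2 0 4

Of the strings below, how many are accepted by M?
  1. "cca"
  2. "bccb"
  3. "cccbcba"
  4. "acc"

"cca": rejected
"bccb": rejected
"cccbcba": rejected
"acc": accepted

1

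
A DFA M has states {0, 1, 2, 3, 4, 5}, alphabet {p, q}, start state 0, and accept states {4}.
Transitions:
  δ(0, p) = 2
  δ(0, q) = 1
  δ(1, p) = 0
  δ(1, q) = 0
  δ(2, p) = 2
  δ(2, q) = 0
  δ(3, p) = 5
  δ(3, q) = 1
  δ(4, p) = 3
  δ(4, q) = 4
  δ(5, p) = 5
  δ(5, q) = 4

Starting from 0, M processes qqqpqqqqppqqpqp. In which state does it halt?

0

0 --q--> 1
1 --q--> 0
0 --q--> 1
1 --p--> 0
0 --q--> 1
1 --q--> 0
0 --q--> 1
1 --q--> 0
0 --p--> 2
2 --p--> 2
2 --q--> 0
0 --q--> 1
1 --p--> 0
0 --q--> 1
1 --p--> 0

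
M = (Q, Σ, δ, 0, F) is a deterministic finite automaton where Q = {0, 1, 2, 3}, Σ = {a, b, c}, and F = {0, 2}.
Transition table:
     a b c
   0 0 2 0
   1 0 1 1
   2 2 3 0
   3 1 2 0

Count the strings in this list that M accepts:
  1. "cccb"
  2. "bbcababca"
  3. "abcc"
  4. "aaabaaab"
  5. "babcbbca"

4

"cccb": accepted
"bbcababca": accepted
"abcc": accepted
"aaabaaab": rejected
"babcbbca": accepted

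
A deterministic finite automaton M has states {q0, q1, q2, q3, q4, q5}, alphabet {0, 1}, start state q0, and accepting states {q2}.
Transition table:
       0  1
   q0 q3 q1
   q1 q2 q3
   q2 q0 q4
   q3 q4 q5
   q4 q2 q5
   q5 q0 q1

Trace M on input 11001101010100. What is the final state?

q0 --1--> q1
q1 --1--> q3
q3 --0--> q4
q4 --0--> q2
q2 --1--> q4
q4 --1--> q5
q5 --0--> q0
q0 --1--> q1
q1 --0--> q2
q2 --1--> q4
q4 --0--> q2
q2 --1--> q4
q4 --0--> q2
q2 --0--> q0

q0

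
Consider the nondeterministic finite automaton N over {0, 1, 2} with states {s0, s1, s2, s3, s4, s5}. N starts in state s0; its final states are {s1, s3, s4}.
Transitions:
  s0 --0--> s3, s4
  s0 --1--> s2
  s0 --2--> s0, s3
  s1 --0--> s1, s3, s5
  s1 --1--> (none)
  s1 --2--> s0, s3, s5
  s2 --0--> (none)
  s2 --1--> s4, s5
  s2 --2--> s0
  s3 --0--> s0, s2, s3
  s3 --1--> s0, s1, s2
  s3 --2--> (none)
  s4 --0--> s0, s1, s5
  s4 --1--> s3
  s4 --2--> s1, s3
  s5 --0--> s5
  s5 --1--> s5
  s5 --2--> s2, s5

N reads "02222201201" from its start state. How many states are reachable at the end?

6

Start: {s0}
read 0: {s3, s4}
read 2: {s1, s3}
read 2: {s0, s3, s5}
read 2: {s0, s2, s3, s5}
read 2: {s0, s2, s3, s5}
read 2: {s0, s2, s3, s5}
read 0: {s0, s2, s3, s4, s5}
read 1: {s0, s1, s2, s3, s4, s5}
read 2: {s0, s1, s2, s3, s5}
read 0: {s0, s1, s2, s3, s4, s5}
read 1: {s0, s1, s2, s3, s4, s5}
Final reachable set {s0, s1, s2, s3, s4, s5} has 6 states.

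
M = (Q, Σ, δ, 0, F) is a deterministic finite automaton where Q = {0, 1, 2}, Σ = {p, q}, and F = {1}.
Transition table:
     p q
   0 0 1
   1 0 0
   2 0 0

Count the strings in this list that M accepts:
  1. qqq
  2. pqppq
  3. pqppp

2

qqq: accepted
pqppq: accepted
pqppp: rejected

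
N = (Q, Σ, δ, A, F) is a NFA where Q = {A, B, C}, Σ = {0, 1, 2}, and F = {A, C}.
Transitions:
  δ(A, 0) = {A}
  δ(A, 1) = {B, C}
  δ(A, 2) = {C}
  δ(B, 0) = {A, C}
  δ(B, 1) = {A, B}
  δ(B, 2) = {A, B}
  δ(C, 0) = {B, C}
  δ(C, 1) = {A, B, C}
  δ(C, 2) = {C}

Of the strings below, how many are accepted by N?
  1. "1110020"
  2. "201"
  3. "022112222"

"1110020": accepted
"201": accepted
"022112222": accepted

3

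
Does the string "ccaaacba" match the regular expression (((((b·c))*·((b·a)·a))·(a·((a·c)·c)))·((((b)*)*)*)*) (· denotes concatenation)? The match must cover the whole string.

No split of ccaaacba into u·v has ((((b·c))*·((b·a)·a))·(a·((a·c)·c))) matching u and ((((b)*)*)*)* matching v.

no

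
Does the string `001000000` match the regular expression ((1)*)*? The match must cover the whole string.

001000000 cannot be split into zero or more pieces each matching (1)*.

no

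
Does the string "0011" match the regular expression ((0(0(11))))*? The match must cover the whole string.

yes

Split into 1 piece 0011; each matches (0(0(11))).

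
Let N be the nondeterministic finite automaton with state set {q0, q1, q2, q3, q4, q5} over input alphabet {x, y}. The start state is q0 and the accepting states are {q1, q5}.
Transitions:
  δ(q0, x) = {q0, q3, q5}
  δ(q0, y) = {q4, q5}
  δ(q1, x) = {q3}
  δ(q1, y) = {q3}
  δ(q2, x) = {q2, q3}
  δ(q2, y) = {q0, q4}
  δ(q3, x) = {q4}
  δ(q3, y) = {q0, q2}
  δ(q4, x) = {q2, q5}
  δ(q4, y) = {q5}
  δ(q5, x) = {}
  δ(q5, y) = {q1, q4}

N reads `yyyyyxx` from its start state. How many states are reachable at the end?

5

Start: {q0}
read y: {q4, q5}
read y: {q1, q4, q5}
read y: {q1, q3, q4, q5}
read y: {q0, q1, q2, q3, q4, q5}
read y: {q0, q1, q2, q3, q4, q5}
read x: {q0, q2, q3, q4, q5}
read x: {q0, q2, q3, q4, q5}
Final reachable set {q0, q2, q3, q4, q5} has 5 states.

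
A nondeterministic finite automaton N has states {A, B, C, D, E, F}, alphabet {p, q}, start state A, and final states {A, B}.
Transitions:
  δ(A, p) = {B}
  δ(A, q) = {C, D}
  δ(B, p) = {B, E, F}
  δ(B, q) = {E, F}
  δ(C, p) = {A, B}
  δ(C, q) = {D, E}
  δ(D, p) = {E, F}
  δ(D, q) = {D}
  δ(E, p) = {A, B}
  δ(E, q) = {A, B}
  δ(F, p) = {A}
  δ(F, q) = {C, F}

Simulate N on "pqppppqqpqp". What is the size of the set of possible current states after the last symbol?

4

Start: {A}
read p: {B}
read q: {E, F}
read p: {A, B}
read p: {B, E, F}
read p: {A, B, E, F}
read p: {A, B, E, F}
read q: {A, B, C, D, E, F}
read q: {A, B, C, D, E, F}
read p: {A, B, E, F}
read q: {A, B, C, D, E, F}
read p: {A, B, E, F}
Final reachable set {A, B, E, F} has 4 states.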